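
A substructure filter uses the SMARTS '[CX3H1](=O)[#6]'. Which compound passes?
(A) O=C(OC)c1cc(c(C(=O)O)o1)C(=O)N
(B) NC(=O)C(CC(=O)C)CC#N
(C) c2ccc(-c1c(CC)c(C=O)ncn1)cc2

[CX3H1](=O)[#6] describes an sp2 carbon with one H, double-bonded to O and single-bonded to carbon (an aldehyde).
(A) has a methyl-ester group (-C(=O)OCH3) but the carbonyl carbon has H0, not H1.
(B) has an acetyl/ketone group (-C(=O)CH3) but the carbonyl carbon has H0 (two carbon neighbours), not H1.
(C) contains an aldehyde (-CHO), which satisfies every atom and bond constraint.
So the answer is (C).

C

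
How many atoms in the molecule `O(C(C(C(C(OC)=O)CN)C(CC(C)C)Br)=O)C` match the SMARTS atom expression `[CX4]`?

10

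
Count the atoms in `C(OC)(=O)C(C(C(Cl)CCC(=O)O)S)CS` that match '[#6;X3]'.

Check the 16 heavy atoms by environment: 7× C (X4) → no; 2× C (X3) → match; 2× O (X1) → no; 2× O (X2) → no; 1× Cl (X1) → no; 2× S (X2) → no.
That gives 2 matching atoms.

2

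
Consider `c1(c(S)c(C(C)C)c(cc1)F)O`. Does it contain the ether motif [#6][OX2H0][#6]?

The pattern [#6][OX2H0][#6] describes an aliphatic oxygen bridging two carbons with no H on the oxygen — an ether.
The closest candidate here is a hydroxyl group (-OH), but the oxygen has H1, not H0 bridging two carbons. No other fragment satisfies the full query, so there is no match.

No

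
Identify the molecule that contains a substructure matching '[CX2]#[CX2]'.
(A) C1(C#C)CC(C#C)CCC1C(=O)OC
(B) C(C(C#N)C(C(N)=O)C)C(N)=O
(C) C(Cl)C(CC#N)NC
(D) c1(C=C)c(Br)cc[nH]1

[CX2]#[CX2] describes a carbon-carbon triple bond (an alkyne).
(A) contains an ethynyl group (-C#CH), which satisfies every atom and bond constraint.
(B) has a nitrile (-C#N) but the triple bond is C#N, not C#C.
(C) has a nitrile (-C#N) but the triple bond is C#N, not C#C.
(D) has a vinyl group (-CH=CH2) but the C=C is a double bond; both carbons are CX3, not CX2.
So the answer is (A).

A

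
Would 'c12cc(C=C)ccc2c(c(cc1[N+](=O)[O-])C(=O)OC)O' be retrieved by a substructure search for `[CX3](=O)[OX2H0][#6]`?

The pattern [CX3](=O)[OX2H0][#6] describes a carbonyl carbon bonded to an oxygen that is itself bonded to carbon (no H on that O) — an ester.
The molecule carries a methyl-ester group (-C(=O)OCH3), whose atoms satisfy every constraint of the query, so the pattern matches.

Yes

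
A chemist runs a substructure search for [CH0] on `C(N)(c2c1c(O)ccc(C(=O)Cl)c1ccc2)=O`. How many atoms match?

2

Check the 17 heavy atoms by environment: 5× c (aromatic, H0) → no; 5× c (aromatic, H1) → no; 2× C (H0) → match; 2× O (H0) → no; 1× Cl (H0) → no; 1× O (H1) → no; 1× N (H2) → no.
That gives 2 matching atoms.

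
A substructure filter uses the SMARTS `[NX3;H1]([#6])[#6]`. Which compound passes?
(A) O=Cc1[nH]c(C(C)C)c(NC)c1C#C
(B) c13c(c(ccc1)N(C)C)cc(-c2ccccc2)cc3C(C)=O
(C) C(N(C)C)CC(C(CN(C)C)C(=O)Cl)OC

[NX3;H1]([#6])[#6] describes a trivalent nitrogen with one H, bonded to two carbons (a secondary amine).
(A) contains an N-methylamino group (-NHCH3), which satisfies every atom and bond constraint.
(B) has a dimethylamino group (-N(CH3)2) but the nitrogen has H0, not H1.
(C) has a dimethylamino group (-N(CH3)2) but the nitrogen has H0, not H1.
So the answer is (A).

A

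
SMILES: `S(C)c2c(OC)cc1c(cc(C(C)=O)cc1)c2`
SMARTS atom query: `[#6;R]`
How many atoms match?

The query [#6;R] means: carbon that is part of a ring.
Check the 17 heavy atoms by environment: 10× c (aromatic, in 6-ring) → match; 2× O (acyclic) → no; 4× C (acyclic) → no; 1× S (acyclic) → no.
That gives 10 matching atoms.

10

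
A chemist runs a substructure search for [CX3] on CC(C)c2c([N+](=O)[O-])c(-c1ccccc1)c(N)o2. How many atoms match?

0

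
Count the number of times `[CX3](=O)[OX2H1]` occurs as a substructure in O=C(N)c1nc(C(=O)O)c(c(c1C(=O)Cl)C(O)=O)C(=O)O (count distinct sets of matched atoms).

[CX3](=O)[OX2H1] is the SMARTS for a carboxylic acid: an sp2 carbon double-bonded to O and single-bonded to an -OH oxygen.
The molecule carries 3 separate instances of a carboxylic acid group (-C(=O)OH) meeting every constraint; each maps to a distinct set of atoms, giving 3 matches.

3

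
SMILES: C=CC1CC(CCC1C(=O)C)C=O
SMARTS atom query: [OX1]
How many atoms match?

2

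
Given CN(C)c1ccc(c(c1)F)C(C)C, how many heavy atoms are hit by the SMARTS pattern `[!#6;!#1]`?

2

The query [!#6;!#1] means: not carbon and not hydrogen — any heteroatom.
Check the 13 heavy atoms by environment: 6× c (aromatic) → no; 1× F → match; 1× N → match; 5× C → no.
Summing the matching environments: 1 + 1 = 2 matching atoms.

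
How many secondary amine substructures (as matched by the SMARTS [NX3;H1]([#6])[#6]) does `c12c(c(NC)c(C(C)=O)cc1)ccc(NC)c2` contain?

2

[NX3;H1]([#6])[#6] is the SMARTS for a secondary amine: a trivalent nitrogen with one H, bonded to two carbons.
The molecule carries 2 separate instances of an N-methylamino group (-NHCH3) meeting every constraint; each maps to a distinct set of atoms, giving 2 matches.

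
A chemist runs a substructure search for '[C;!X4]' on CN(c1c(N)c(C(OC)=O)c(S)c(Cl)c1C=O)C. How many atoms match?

The query [C;!X4] means: aliphatic carbon that does not have four total connections.
Check the 18 heavy atoms by environment: 6× c (aromatic, X3) → no; 2× N (X3) → no; 3× C (X4) → no; 1× S (X2) → no; 2× C (X3) → match; 2× O (X1) → no; 1× O (X2) → no; 1× Cl (X1) → no.
That gives 2 matching atoms.

2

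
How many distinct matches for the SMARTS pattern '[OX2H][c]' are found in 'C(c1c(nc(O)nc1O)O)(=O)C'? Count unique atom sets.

[OX2H][c] is the SMARTS for a phenol: a hydroxyl oxygen attached to an aromatic carbon.
The molecule carries 3 separate instances of a hydroxyl group (-OH) meeting every constraint; each maps to a distinct set of atoms, giving 3 matches.

3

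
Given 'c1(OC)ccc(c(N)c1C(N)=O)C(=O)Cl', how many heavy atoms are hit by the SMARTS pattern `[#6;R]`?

The query [#6;R] means: carbon that is part of a ring.
Check the 15 heavy atoms by environment: 6× c (aromatic, in 6-ring) → match; 2× N (acyclic) → no; 3× C (acyclic) → no; 3× O (acyclic) → no; 1× Cl (acyclic) → no.
That gives 6 matching atoms.

6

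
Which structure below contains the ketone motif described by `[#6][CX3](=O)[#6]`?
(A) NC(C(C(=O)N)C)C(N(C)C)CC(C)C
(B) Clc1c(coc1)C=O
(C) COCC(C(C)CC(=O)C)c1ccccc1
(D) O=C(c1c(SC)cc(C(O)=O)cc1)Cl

C

[#6][CX3](=O)[#6] describes a carbonyl carbon (no H) flanked by two carbons (a ketone).
(A) has a primary amide (-C(=O)NH2) but one neighbour of the carbonyl carbon is N, not C.
(B) has an aldehyde (-CHO) but the carbonyl carbon has H1, so it is not flanked by two carbons.
(C) contains an acetyl/ketone group (-C(=O)CH3), which satisfies every atom and bond constraint.
(D) has a carboxylic acid group (-C(=O)OH) but one neighbour of the carbonyl carbon is O, not C.
So the answer is (C).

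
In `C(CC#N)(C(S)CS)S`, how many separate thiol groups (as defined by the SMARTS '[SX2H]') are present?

3

[SX2H] is the SMARTS for a thiol: an aliphatic sulfur with two connections, one being H.
The molecule carries 3 separate instances of a thiol (-SH) meeting every constraint; each maps to a distinct set of atoms, giving 3 matches.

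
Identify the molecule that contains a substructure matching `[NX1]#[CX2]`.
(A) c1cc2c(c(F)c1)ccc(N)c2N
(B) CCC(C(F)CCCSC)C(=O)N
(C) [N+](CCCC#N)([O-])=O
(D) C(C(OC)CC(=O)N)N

[NX1]#[CX2] describes a nitrogen triple-bonded to a two-connected carbon (a nitrile).
(A) has a primary amino group (-NH2) but the nitrogen is NX3 (three connections), not NX1 triple-bonded.
(B) has a primary amide (-C(=O)NH2) but the nitrogen is NX3, not NX1.
(C) contains a nitrile (-C#N), which satisfies every atom and bond constraint.
(D) has a primary amino group (-NH2) but the nitrogen is NX3 (three connections), not NX1 triple-bonded.
So the answer is (C).

C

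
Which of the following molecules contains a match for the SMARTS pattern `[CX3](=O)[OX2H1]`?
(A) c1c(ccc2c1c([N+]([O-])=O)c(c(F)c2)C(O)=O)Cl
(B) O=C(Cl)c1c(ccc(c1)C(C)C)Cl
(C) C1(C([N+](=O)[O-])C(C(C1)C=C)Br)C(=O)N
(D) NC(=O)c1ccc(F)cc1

A

[CX3](=O)[OX2H1] describes an sp2 carbon double-bonded to O and single-bonded to an -OH oxygen (a carboxylic acid).
(A) contains a carboxylic acid group (-C(=O)OH), which satisfies every atom and bond constraint.
(B) has an acyl chloride (-C(=O)Cl) but the carbonyl is bonded to Cl, not to an -OH oxygen.
(C) has a primary amide (-C(=O)NH2) but the carbonyl is bonded to N, not to an -OH oxygen.
(D) has a primary amide (-C(=O)NH2) but the carbonyl is bonded to N, not to an -OH oxygen.
So the answer is (A).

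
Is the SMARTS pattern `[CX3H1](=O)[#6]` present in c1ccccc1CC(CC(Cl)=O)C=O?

Yes

The pattern [CX3H1](=O)[#6] describes an sp2 carbon with one H, double-bonded to O and single-bonded to carbon — an aldehyde.
The molecule carries an aldehyde (-CHO), whose atoms satisfy every constraint of the query, so the pattern matches.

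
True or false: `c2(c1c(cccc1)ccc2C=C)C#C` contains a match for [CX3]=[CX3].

True

The pattern [CX3]=[CX3] describes a non-aromatic C=C double bond between two sp2 carbons — an alkene.
The molecule carries a vinyl group (-CH=CH2), whose atoms satisfy every constraint of the query, so the pattern matches.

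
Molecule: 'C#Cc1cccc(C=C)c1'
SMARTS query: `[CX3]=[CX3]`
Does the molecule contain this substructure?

Yes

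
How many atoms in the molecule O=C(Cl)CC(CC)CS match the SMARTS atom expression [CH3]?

1

Check the 9 heavy atoms by environment: 3× C (H2) → no; 1× C (H1) → no; 1× C (H0) → no; 1× O (H0) → no; 1× Cl (H0) → no; 1× C (H3) → match; 1× S (H1) → no.
That gives 1 matching atom.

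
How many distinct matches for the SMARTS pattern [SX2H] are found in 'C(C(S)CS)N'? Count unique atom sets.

[SX2H] is the SMARTS for a thiol: an aliphatic sulfur with two connections, one being H.
The molecule carries 2 separate instances of a thiol (-SH) meeting every constraint; each maps to a distinct set of atoms, giving 2 matches.

2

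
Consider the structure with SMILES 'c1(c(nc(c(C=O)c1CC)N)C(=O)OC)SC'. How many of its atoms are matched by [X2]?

3

Check the 17 heavy atoms by environment: 1× n (aromatic, X2) → match; 5× c (aromatic, X3) → no; 2× C (X3) → no; 2× O (X1) → no; 1× O (X2) → match; 4× C (X4) → no; 1× S (X2) → match; 1× N (X3) → no.
Summing the matching environments: 1 + 1 + 1 = 3 matching atoms.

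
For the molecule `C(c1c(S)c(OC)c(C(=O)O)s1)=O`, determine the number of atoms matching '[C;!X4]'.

2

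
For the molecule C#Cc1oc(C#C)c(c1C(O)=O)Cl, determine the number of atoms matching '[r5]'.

5

The query [r5] means: r5 matches atoms in a five-membered ring.
Check the 13 heavy atoms by environment: 1× o (aromatic, in 5-ring) → match; 4× c (aromatic, in 5-ring) → match; 5× C (acyclic) → no; 1× Cl (acyclic) → no; 2× O (acyclic) → no.
Summing the matching environments: 1 + 4 = 5 matching atoms.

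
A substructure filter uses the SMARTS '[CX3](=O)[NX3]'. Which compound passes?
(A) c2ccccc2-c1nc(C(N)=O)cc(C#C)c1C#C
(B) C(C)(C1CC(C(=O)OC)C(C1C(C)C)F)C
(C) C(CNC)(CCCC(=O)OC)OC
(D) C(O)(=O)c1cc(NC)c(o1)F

[CX3](=O)[NX3] describes a carbonyl carbon bonded to a trivalent nitrogen (an amide).
(A) contains a primary amide (-C(=O)NH2), which satisfies every atom and bond constraint.
(B) has a methyl-ester group (-C(=O)OCH3) but the carbonyl is bonded to O, not to an NX3 nitrogen.
(C) has a methyl-ester group (-C(=O)OCH3) but the carbonyl is bonded to O, not to an NX3 nitrogen.
(D) has a carboxylic acid group (-C(=O)OH) but the carbonyl is bonded to O, not to an NX3 nitrogen.
So the answer is (A).

A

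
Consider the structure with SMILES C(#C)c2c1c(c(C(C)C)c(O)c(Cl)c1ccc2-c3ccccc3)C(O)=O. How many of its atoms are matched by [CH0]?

The query [CH0] means: aliphatic carbon with no attached hydrogen.
Check the 26 heavy atoms by environment: 9× c (aromatic, H0) → no; 7× c (aromatic, H1) → no; 2× C (H0) → match; 1× O (H0) → no; 2× O (H1) → no; 2× C (H1) → no; 1× Cl (H0) → no; 2× C (H3) → no.
That gives 2 matching atoms.

2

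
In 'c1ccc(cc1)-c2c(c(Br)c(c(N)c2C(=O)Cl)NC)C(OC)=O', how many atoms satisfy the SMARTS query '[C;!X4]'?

2

Check the 23 heavy atoms by environment: 12× c (aromatic, X3) → no; 2× C (X3) → match; 2× O (X1) → no; 1× Cl (X1) → no; 2× N (X3) → no; 2× C (X4) → no; 1× O (X2) → no; 1× Br (X1) → no.
That gives 2 matching atoms.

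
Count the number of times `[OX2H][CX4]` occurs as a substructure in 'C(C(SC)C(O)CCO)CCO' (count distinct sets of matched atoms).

3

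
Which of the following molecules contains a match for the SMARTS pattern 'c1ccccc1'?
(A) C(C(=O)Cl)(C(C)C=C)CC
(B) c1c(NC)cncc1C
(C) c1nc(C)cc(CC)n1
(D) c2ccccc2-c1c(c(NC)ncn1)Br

D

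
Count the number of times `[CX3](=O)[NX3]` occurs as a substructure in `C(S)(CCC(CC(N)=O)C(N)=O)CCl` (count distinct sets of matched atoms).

[CX3](=O)[NX3] is the SMARTS for an amide: a carbonyl carbon bonded to a trivalent nitrogen.
The molecule carries 2 separate instances of a primary amide (-C(=O)NH2) meeting every constraint; each maps to a distinct set of atoms, giving 2 matches.

2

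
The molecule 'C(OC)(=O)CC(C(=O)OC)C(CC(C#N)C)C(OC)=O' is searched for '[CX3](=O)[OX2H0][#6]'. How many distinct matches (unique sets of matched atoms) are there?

3

[CX3](=O)[OX2H0][#6] is the SMARTS for an ester: a carbonyl carbon bonded to an oxygen that is itself bonded to carbon (no H on that O).
The molecule carries 3 separate instances of a methyl-ester group (-C(=O)OCH3) meeting every constraint; each maps to a distinct set of atoms, giving 3 matches.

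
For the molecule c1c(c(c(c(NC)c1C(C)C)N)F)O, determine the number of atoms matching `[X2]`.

1

The query [X2] means: any atom with exactly two total connections (bonds + H).
Check the 14 heavy atoms by environment: 6× c (aromatic, X3) → no; 1× O (X2) → match; 2× N (X3) → no; 4× C (X4) → no; 1× F (X1) → no.
That gives 1 matching atom.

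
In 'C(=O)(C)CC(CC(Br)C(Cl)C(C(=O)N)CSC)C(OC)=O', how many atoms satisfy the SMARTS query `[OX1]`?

Check the 21 heavy atoms by environment: 10× C (X4) → no; 1× S (X2) → no; 3× C (X3) → no; 3× O (X1) → match; 1× O (X2) → no; 1× N (X3) → no; 1× Cl (X1) → no; 1× Br (X1) → no.
That gives 3 matching atoms.

3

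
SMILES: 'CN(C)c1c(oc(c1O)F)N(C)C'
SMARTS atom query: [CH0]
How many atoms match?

Check the 13 heavy atoms by environment: 1× o (aromatic, H0) → no; 4× c (aromatic, H0) → no; 1× F (H0) → no; 2× N (H0) → no; 4× C (H3) → no; 1× O (H1) → no.
No environment satisfies the query, so 0 matching atoms.

0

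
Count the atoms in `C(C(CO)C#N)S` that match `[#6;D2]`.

3

Check the 7 heavy atoms by environment: 3× C (D2) → match; 1× C (D3) → no; 1× S (D1) → no; 1× O (D1) → no; 1× N (D1) → no.
That gives 3 matching atoms.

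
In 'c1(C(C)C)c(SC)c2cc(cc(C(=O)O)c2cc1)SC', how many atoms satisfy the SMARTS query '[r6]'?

10

Check the 20 heavy atoms by environment: 10× c (aromatic, in 6-ring) → match; 6× C (acyclic) → no; 2× O (acyclic) → no; 2× S (acyclic) → no.
That gives 10 matching atoms.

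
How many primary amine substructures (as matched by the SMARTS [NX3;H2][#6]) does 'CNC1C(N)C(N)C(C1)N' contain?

[NX3;H2][#6] is the SMARTS for a primary amine: a trivalent nitrogen with two H attached to carbon.
The molecule carries 3 separate instances of a primary amino group (-NH2) meeting every constraint; each maps to a distinct set of atoms, giving 3 matches.

3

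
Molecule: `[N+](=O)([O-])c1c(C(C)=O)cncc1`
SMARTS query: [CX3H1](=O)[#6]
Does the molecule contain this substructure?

No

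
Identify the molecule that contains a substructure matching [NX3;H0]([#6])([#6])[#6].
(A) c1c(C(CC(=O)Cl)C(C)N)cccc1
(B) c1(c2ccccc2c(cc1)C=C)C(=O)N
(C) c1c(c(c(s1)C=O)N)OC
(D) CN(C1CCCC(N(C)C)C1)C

D

[NX3;H0]([#6])([#6])[#6] describes a trivalent nitrogen with no H, bonded to three carbons (a tertiary amine).
(A) has a primary amino group (-NH2) but the nitrogen has H2, not H0 with three carbons.
(B) has a primary amide (-C(=O)NH2) but the amide nitrogen has H2 and only one carbon neighbour.
(C) has a primary amino group (-NH2) but the nitrogen has H2, not H0 with three carbons.
(D) contains a dimethylamino group (-N(CH3)2), which satisfies every atom and bond constraint.
So the answer is (D).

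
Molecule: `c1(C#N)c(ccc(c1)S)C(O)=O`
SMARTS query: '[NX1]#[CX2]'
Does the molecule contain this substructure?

Yes

The pattern [NX1]#[CX2] describes a nitrogen triple-bonded to a two-connected carbon — a nitrile.
The molecule carries a nitrile (-C#N), whose atoms satisfy every constraint of the query, so the pattern matches.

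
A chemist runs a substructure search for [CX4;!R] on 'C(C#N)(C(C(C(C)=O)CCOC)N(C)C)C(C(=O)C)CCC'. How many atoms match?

14

The query [CX4;!R] means: aliphatic carbon with four total connections, not in a ring.
Check the 22 heavy atoms by environment: 14× C (X4, acyclic) → match; 1× N (X3, acyclic) → no; 1× O (X2, acyclic) → no; 2× C (X3, acyclic) → no; 2× O (X1, acyclic) → no; 1× C (X2, acyclic) → no; 1× N (X1, acyclic) → no.
That gives 14 matching atoms.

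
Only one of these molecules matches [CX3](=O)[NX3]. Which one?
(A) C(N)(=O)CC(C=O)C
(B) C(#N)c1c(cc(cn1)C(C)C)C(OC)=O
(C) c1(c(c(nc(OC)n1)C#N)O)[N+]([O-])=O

[CX3](=O)[NX3] describes a carbonyl carbon bonded to a trivalent nitrogen (an amide).
(A) contains a primary amide (-C(=O)NH2), which satisfies every atom and bond constraint.
(B) has a nitrile (-C#N) but the nitrile N is NX1 (triple-bonded), not NX3.
(C) has a nitrile (-C#N) but the nitrile N is NX1 (triple-bonded), not NX3.
So the answer is (A).

A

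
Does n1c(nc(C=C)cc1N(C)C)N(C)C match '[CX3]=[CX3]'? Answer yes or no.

Yes

The pattern [CX3]=[CX3] describes a non-aromatic C=C double bond between two sp2 carbons — an alkene.
The molecule carries a vinyl group (-CH=CH2), whose atoms satisfy every constraint of the query, so the pattern matches.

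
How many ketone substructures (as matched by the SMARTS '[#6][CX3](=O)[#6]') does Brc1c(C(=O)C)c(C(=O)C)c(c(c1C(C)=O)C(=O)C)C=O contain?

[#6][CX3](=O)[#6] is the SMARTS for a ketone: a carbonyl carbon (no H) flanked by two carbons.
The molecule carries 4 separate instances of an acetyl/ketone group (-C(=O)CH3) meeting every constraint; each maps to a distinct set of atoms, giving 4 matches.

4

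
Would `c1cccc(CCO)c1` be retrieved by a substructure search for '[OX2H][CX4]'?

Yes

The pattern [OX2H][CX4] describes a hydroxyl oxygen bound to an sp3 (X4) carbon — an aliphatic alcohol.
The molecule carries a hydroxyl group (-OH), whose atoms satisfy every constraint of the query, so the pattern matches.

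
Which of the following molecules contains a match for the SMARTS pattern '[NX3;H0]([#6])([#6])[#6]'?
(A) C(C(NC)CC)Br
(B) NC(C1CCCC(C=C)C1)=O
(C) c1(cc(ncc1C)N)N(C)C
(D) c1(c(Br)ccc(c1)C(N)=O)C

[NX3;H0]([#6])([#6])[#6] describes a trivalent nitrogen with no H, bonded to three carbons (a tertiary amine).
(A) has an N-methylamino group (-NHCH3) but the nitrogen still has one H (H1), not H0.
(B) has a primary amide (-C(=O)NH2) but the amide nitrogen has H2 and only one carbon neighbour.
(C) contains a dimethylamino group (-N(CH3)2), which satisfies every atom and bond constraint.
(D) has a primary amide (-C(=O)NH2) but the amide nitrogen has H2 and only one carbon neighbour.
So the answer is (C).

C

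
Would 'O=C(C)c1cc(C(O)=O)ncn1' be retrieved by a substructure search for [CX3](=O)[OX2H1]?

Yes

The pattern [CX3](=O)[OX2H1] describes an sp2 carbon double-bonded to O and single-bonded to an -OH oxygen — a carboxylic acid.
The molecule carries a carboxylic acid group (-C(=O)OH), whose atoms satisfy every constraint of the query, so the pattern matches.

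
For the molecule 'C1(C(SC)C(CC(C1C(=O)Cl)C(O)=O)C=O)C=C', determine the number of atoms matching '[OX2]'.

The query [OX2] means: aliphatic oxygen with two total connections — ether, hydroxyl, or ester single-bond O.
Check the 18 heavy atoms by environment: 7× C (X4) → no; 5× C (X3) → no; 3× O (X1) → no; 1× O (X2) → match; 1× S (X2) → no; 1× Cl (X1) → no.
That gives 1 matching atom.

1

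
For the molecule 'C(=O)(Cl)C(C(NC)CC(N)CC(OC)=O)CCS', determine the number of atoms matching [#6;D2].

4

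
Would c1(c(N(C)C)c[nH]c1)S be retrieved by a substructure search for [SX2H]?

Yes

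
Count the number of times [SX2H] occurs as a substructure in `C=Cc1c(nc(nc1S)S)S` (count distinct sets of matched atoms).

[SX2H] is the SMARTS for a thiol: an aliphatic sulfur with two connections, one being H.
The molecule carries 3 separate instances of a thiol (-SH) meeting every constraint; each maps to a distinct set of atoms, giving 3 matches.

3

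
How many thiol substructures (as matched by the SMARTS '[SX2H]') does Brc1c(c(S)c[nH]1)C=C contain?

[SX2H] is the SMARTS for a thiol: an aliphatic sulfur with two connections, one being H.
Exactly one fragment in the molecule meets all constraints, giving 1 match.

1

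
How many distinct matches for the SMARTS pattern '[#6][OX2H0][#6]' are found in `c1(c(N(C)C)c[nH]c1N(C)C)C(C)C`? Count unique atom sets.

[#6][OX2H0][#6] is the SMARTS for an ether: an aliphatic oxygen bridging two carbons with no H on the oxygen.
No fragment in the molecule satisfies every constraint, giving 0 matches.

0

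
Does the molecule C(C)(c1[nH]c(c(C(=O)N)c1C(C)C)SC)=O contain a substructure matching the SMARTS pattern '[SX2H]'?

No

The pattern [SX2H] describes an aliphatic sulfur with two connections, one being H — a thiol.
The closest candidate here is a methylthio ether (-SCH3), but the sulfur has H0 (bonded to two carbons), not H1. No other fragment satisfies the full query, so there is no match.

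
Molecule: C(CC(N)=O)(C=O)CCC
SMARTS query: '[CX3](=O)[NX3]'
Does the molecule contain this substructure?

Yes

The pattern [CX3](=O)[NX3] describes a carbonyl carbon bonded to a trivalent nitrogen — an amide.
The molecule carries a primary amide (-C(=O)NH2), whose atoms satisfy every constraint of the query, so the pattern matches.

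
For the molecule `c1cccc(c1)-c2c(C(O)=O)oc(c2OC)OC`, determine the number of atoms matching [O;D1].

2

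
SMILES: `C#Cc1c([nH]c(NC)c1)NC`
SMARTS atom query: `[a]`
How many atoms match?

5

Check the 11 heavy atoms by environment: 1× n (aromatic) → match; 4× c (aromatic) → match; 2× N → no; 4× C → no.
Summing the matching environments: 1 + 4 = 5 matching atoms.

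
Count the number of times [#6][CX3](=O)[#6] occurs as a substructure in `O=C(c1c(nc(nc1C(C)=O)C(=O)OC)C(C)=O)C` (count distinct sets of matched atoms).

3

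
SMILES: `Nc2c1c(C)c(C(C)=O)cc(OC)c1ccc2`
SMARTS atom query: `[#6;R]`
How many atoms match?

10

The query [#6;R] means: carbon that is part of a ring.
Check the 17 heavy atoms by environment: 10× c (aromatic, in 6-ring) → match; 1× N (acyclic) → no; 4× C (acyclic) → no; 2× O (acyclic) → no.
That gives 10 matching atoms.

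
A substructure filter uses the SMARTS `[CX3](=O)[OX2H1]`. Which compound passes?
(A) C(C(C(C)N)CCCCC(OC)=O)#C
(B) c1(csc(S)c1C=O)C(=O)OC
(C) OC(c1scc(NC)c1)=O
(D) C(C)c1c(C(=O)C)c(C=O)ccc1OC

C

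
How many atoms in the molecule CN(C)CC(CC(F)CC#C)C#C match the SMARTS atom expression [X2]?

4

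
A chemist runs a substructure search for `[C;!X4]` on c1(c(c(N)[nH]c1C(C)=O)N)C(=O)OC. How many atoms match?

The query [C;!X4] means: aliphatic carbon that does not have four total connections.
Check the 14 heavy atoms by environment: 1× n (aromatic, X3) → no; 4× c (aromatic, X3) → no; 2× N (X3) → no; 2× C (X3) → match; 2× O (X1) → no; 2× C (X4) → no; 1× O (X2) → no.
That gives 2 matching atoms.

2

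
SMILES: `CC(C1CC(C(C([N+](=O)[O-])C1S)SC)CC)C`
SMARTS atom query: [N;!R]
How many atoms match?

Check the 17 heavy atoms by environment: 6× C (in 6-ring) → no; 2× S (acyclic) → no; 1× N (charge +1, acyclic) → match; 1× O (charge -1, acyclic) → no; 1× O (acyclic) → no; 6× C (acyclic) → no.
That gives 1 matching atom.

1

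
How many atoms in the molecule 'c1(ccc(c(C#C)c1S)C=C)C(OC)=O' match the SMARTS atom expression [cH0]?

4

Check the 15 heavy atoms by environment: 4× c (aromatic, H0) → match; 2× c (aromatic, H1) → no; 2× C (H1) → no; 1× C (H2) → no; 2× C (H0) → no; 1× S (H1) → no; 2× O (H0) → no; 1× C (H3) → no.
That gives 4 matching atoms.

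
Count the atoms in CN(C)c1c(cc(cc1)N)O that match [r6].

6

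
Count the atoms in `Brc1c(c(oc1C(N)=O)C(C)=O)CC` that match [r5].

The query [r5] means: r5 matches atoms in a five-membered ring.
Check the 14 heavy atoms by environment: 1× o (aromatic, in 5-ring) → match; 4× c (aromatic, in 5-ring) → match; 5× C (acyclic) → no; 2× O (acyclic) → no; 1× Br (acyclic) → no; 1× N (acyclic) → no.
Summing the matching environments: 1 + 4 = 5 matching atoms.

5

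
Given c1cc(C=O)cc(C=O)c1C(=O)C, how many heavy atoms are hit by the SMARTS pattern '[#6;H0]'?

The query [#6;H0] means: any carbon with no attached hydrogen.
Check the 13 heavy atoms by environment: 3× c (aromatic, H1) → no; 3× c (aromatic, H0) → match; 1× C (H0) → match; 3× O (H0) → no; 1× C (H3) → no; 2× C (H1) → no.
Summing the matching environments: 3 + 1 = 4 matching atoms.

4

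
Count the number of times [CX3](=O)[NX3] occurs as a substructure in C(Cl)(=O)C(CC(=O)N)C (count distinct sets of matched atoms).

1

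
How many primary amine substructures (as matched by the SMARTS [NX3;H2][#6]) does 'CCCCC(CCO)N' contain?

1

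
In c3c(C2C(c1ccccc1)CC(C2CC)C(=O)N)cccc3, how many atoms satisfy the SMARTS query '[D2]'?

12

The query [D2] means: atom with exactly two heavy-atom neighbours.
Check the 22 heavy atoms by environment: 5× C (D3) → no; 2× C (D2) → match; 1× O (D1) → no; 1× N (D1) → no; 2× c (aromatic, D3) → no; 10× c (aromatic, D2) → match; 1× C (D1) → no.
Summing the matching environments: 2 + 10 = 12 matching atoms.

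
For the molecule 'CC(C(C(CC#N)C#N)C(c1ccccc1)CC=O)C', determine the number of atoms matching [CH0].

Check the 20 heavy atoms by environment: 2× C (H2) → no; 5× C (H1) → no; 2× C (H0) → match; 2× N (H0) → no; 1× c (aromatic, H0) → no; 5× c (aromatic, H1) → no; 2× C (H3) → no; 1× O (H0) → no.
That gives 2 matching atoms.

2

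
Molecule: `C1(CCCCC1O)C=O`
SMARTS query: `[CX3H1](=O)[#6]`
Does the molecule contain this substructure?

The pattern [CX3H1](=O)[#6] describes an sp2 carbon with one H, double-bonded to O and single-bonded to carbon — an aldehyde.
The molecule carries an aldehyde (-CHO), whose atoms satisfy every constraint of the query, so the pattern matches.

Yes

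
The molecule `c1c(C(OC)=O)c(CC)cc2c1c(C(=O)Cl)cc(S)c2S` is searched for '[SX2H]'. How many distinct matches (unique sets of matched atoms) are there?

2

[SX2H] is the SMARTS for a thiol: an aliphatic sulfur with two connections, one being H.
The molecule carries 2 separate instances of a thiol (-SH) meeting every constraint; each maps to a distinct set of atoms, giving 2 matches.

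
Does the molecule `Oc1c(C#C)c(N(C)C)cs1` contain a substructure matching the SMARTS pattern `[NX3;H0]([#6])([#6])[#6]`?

Yes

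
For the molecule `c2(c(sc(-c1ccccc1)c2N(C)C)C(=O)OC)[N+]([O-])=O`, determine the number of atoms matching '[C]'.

The query [C] means: uppercase C matches aliphatic (non-aromatic) carbon only.
Check the 21 heavy atoms by environment: 1× s (aromatic) → no; 10× c (aromatic) → no; 1× N (charge +1) → no; 1× O (charge -1) → no; 3× O → no; 4× C → match; 1× N → no.
That gives 4 matching atoms.

4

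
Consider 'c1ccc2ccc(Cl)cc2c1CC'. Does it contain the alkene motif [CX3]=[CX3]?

The pattern [CX3]=[CX3] describes a non-aromatic C=C double bond between two sp2 carbons — an alkene.
The closest candidate here is an ethyl group (-CH2CH3), but its C-C bond is a single bond between CX4 carbons, not CX3=CX3. No other fragment satisfies the full query, so there is no match.

No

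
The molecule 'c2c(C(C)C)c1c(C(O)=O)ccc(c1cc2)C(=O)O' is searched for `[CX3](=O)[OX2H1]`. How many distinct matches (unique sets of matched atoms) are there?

2

[CX3](=O)[OX2H1] is the SMARTS for a carboxylic acid: an sp2 carbon double-bonded to O and single-bonded to an -OH oxygen.
The molecule carries 2 separate instances of a carboxylic acid group (-C(=O)OH) meeting every constraint; each maps to a distinct set of atoms, giving 2 matches.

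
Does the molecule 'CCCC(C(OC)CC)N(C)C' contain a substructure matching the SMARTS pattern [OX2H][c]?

No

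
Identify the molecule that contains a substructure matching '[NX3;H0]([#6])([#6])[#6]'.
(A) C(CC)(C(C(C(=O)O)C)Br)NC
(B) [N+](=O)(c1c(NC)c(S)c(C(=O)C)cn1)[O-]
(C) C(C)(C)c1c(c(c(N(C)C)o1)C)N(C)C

C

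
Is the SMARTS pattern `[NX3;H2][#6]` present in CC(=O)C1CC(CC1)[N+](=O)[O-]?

The pattern [NX3;H2][#6] describes a trivalent nitrogen with two H attached to carbon — a primary amine.
The closest candidate here is a nitro group (-[N+](=O)[O-]), but the nitrogen is [N+] with no H, not NX3H2. No other fragment satisfies the full query, so there is no match.

No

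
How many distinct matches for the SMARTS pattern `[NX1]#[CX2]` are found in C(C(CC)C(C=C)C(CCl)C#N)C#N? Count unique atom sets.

2

[NX1]#[CX2] is the SMARTS for a nitrile: a nitrogen triple-bonded to a two-connected carbon.
The molecule carries 2 separate instances of a nitrile (-C#N) meeting every constraint; each maps to a distinct set of atoms, giving 2 matches.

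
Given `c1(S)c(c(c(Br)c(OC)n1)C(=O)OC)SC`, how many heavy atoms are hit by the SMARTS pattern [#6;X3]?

6

The query [#6;X3] means: any carbon (aromatic or not) with three total connections.
Check the 16 heavy atoms by environment: 1× n (aromatic, X2) → no; 5× c (aromatic, X3) → match; 2× S (X2) → no; 2× O (X2) → no; 3× C (X4) → no; 1× Br (X1) → no; 1× C (X3) → match; 1× O (X1) → no.
Summing the matching environments: 5 + 1 = 6 matching atoms.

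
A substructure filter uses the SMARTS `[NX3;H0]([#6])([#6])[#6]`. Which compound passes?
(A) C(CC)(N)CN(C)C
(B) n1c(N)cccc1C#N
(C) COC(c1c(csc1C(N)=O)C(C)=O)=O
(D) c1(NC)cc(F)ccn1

[NX3;H0]([#6])([#6])[#6] describes a trivalent nitrogen with no H, bonded to three carbons (a tertiary amine).
(A) contains a dimethylamino group (-N(CH3)2), which satisfies every atom and bond constraint.
(B) has a primary amino group (-NH2) but the nitrogen has H2, not H0 with three carbons.
(C) has a primary amide (-C(=O)NH2) but the amide nitrogen has H2 and only one carbon neighbour.
(D) has an N-methylamino group (-NHCH3) but the nitrogen still has one H (H1), not H0.
So the answer is (A).

A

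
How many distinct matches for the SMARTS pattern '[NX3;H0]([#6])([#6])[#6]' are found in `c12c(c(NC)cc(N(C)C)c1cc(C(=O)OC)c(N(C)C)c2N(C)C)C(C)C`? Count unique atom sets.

3

[NX3;H0]([#6])([#6])[#6] is the SMARTS for a tertiary amine: a trivalent nitrogen with no H, bonded to three carbons.
The molecule carries 3 separate instances of a dimethylamino group (-N(CH3)2) meeting every constraint; each maps to a distinct set of atoms, giving 3 matches.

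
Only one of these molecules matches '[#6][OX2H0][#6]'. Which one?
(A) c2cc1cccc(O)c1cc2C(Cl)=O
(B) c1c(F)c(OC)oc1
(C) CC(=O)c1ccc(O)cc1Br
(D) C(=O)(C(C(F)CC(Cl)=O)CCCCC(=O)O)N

B

[#6][OX2H0][#6] describes an aliphatic oxygen bridging two carbons with no H on the oxygen (an ether).
(A) has a hydroxyl group (-OH) but the oxygen has H1, not H0 bridging two carbons.
(B) contains a methoxy ether (-OCH3), which satisfies every atom and bond constraint.
(C) has a hydroxyl group (-OH) but the oxygen has H1, not H0 bridging two carbons.
(D) has a carboxylic acid group (-C(=O)OH) but the -OH oxygen has H1; the =O is OX1, not OX2.
So the answer is (B).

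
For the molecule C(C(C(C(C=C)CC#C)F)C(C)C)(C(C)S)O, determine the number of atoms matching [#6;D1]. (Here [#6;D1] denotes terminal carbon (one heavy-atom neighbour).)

5

The query [#6;D1] means: carbon bonded to exactly one heavy atom.
Check the 17 heavy atoms by environment: 3× C (D2) → no; 6× C (D3) → no; 5× C (D1) → match; 1× F (D1) → no; 1× S (D1) → no; 1× O (D1) → no.
That gives 5 matching atoms.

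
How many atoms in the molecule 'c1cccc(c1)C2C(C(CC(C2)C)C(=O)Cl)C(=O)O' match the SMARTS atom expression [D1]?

5

The query [D1] means: atom with exactly one heavy-atom neighbour (degree 1).
Check the 19 heavy atoms by environment: 2× C (D2) → no; 6× C (D3) → no; 3× O (D1) → match; 1× Cl (D1) → match; 1× C (D1) → match; 1× c (aromatic, D3) → no; 5× c (aromatic, D2) → no.
Summing the matching environments: 3 + 1 + 1 = 5 matching atoms.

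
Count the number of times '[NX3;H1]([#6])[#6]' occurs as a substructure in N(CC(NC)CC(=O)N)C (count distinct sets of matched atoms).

2

[NX3;H1]([#6])[#6] is the SMARTS for a secondary amine: a trivalent nitrogen with one H, bonded to two carbons.
The molecule carries 2 separate instances of an N-methylamino group (-NHCH3) meeting every constraint; each maps to a distinct set of atoms, giving 2 matches.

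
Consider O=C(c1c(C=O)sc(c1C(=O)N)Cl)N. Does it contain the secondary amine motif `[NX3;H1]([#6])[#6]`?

The pattern [NX3;H1]([#6])[#6] describes a trivalent nitrogen with one H, bonded to two carbons — a secondary amine.
The closest candidate here is a primary amide (-C(=O)NH2), but the -C(=O)NH2 nitrogen has H2, not H1. No other fragment satisfies the full query, so there is no match.

No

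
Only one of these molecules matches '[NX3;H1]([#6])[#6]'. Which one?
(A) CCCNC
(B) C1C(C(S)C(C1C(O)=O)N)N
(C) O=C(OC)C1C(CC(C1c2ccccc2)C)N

[NX3;H1]([#6])[#6] describes a trivalent nitrogen with one H, bonded to two carbons (a secondary amine).
(A) contains an N-methylamino group (-NHCH3), which satisfies every atom and bond constraint.
(B) has a primary amino group (-NH2) but the nitrogen has H2 and only one carbon neighbour.
(C) has a primary amino group (-NH2) but the nitrogen has H2 and only one carbon neighbour.
So the answer is (A).

A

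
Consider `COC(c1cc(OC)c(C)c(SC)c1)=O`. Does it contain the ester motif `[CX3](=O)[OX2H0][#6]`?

The pattern [CX3](=O)[OX2H0][#6] describes a carbonyl carbon bonded to an oxygen that is itself bonded to carbon (no H on that O) — an ester.
The molecule carries a methyl-ester group (-C(=O)OCH3), whose atoms satisfy every constraint of the query, so the pattern matches.

Yes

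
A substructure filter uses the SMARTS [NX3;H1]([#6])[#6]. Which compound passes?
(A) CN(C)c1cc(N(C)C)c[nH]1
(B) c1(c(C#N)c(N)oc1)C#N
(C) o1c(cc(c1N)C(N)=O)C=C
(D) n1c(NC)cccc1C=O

[NX3;H1]([#6])[#6] describes a trivalent nitrogen with one H, bonded to two carbons (a secondary amine).
(A) has a dimethylamino group (-N(CH3)2) but the nitrogen has H0, not H1.
(B) has a primary amino group (-NH2) but the nitrogen has H2 and only one carbon neighbour.
(C) has a primary amide (-C(=O)NH2) but the -C(=O)NH2 nitrogen has H2, not H1.
(D) contains an N-methylamino group (-NHCH3), which satisfies every atom and bond constraint.
So the answer is (D).

D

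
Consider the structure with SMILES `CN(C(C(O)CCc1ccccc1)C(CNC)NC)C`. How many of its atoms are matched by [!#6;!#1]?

Check the 20 heavy atoms by environment: 10× C → no; 3× N → match; 6× c (aromatic) → no; 1× O → match.
Summing the matching environments: 3 + 1 = 4 matching atoms.

4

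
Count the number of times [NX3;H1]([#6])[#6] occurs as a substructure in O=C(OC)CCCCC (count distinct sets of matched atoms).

0

[NX3;H1]([#6])[#6] is the SMARTS for a secondary amine: a trivalent nitrogen with one H, bonded to two carbons.
No fragment in the molecule satisfies every constraint, giving 0 matches.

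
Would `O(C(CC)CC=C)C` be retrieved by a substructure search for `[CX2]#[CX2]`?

No

The pattern [CX2]#[CX2] describes a carbon-carbon triple bond — an alkyne.
The closest candidate here is a vinyl group (-CH=CH2), but the C=C is a double bond; both carbons are CX3, not CX2. No other fragment satisfies the full query, so there is no match.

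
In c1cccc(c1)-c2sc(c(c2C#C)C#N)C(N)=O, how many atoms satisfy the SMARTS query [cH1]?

The query [cH1] means: aromatic carbon bearing exactly one hydrogen.
Check the 18 heavy atoms by environment: 1× s (aromatic, H0) → no; 5× c (aromatic, H0) → no; 3× C (H0) → no; 1× O (H0) → no; 1× N (H2) → no; 1× C (H1) → no; 1× N (H0) → no; 5× c (aromatic, H1) → match.
That gives 5 matching atoms.

5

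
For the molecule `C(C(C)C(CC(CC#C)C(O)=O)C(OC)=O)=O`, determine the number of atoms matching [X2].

4

The query [X2] means: any atom with exactly two total connections (bonds + H).
Check the 17 heavy atoms by environment: 7× C (X4) → no; 2× C (X2) → match; 3× C (X3) → no; 3× O (X1) → no; 2× O (X2) → match.
Summing the matching environments: 2 + 2 = 4 matching atoms.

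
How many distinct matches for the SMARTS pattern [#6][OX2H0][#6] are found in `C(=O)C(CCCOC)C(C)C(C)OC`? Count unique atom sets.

2

[#6][OX2H0][#6] is the SMARTS for an ether: an aliphatic oxygen bridging two carbons with no H on the oxygen.
The molecule carries 2 separate instances of a methoxy ether (-OCH3) meeting every constraint; each maps to a distinct set of atoms, giving 2 matches.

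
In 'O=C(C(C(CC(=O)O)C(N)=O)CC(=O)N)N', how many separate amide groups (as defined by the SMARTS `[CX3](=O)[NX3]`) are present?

[CX3](=O)[NX3] is the SMARTS for an amide: a carbonyl carbon bonded to a trivalent nitrogen.
The molecule carries 3 separate instances of a primary amide (-C(=O)NH2) meeting every constraint; each maps to a distinct set of atoms, giving 3 matches.

3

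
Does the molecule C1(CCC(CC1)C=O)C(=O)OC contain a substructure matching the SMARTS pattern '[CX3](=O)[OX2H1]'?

The pattern [CX3](=O)[OX2H1] describes an sp2 carbon double-bonded to O and single-bonded to an -OH oxygen — a carboxylic acid.
The closest candidate here is an aldehyde (-CHO), but there is no singly-bonded oxygen on the carbonyl carbon. No other fragment satisfies the full query, so there is no match.

No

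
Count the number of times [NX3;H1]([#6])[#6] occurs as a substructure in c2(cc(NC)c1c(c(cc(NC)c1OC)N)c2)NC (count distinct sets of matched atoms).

3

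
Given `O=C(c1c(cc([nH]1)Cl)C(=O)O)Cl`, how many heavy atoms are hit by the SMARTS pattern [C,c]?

6

The query [C,c] means: comma = OR; matches aliphatic or aromatic carbon — same as #6.
Check the 12 heavy atoms by environment: 1× n (aromatic) → no; 4× c (aromatic) → match; 2× C → match; 3× O → no; 2× Cl → no.
Summing the matching environments: 4 + 2 = 6 matching atoms.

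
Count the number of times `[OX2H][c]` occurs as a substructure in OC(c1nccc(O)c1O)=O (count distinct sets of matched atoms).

2

[OX2H][c] is the SMARTS for a phenol: a hydroxyl oxygen attached to an aromatic carbon.
The molecule carries 2 separate instances of a hydroxyl group (-OH) meeting every constraint; each maps to a distinct set of atoms, giving 2 matches.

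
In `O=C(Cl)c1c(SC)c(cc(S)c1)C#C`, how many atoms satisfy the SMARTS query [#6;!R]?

4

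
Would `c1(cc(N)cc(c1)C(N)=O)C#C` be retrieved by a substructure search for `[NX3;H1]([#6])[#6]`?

No

The pattern [NX3;H1]([#6])[#6] describes a trivalent nitrogen with one H, bonded to two carbons — a secondary amine.
The closest candidate here is a primary amide (-C(=O)NH2), but the -C(=O)NH2 nitrogen has H2, not H1. No other fragment satisfies the full query, so there is no match.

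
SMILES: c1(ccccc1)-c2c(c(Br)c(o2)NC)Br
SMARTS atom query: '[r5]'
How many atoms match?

The query [r5] means: r5 matches atoms in a five-membered ring.
Check the 15 heavy atoms by environment: 1× o (aromatic, in 5-ring) → match; 4× c (aromatic, in 5-ring) → match; 6× c (aromatic, in 6-ring) → no; 1× N (acyclic) → no; 1× C (acyclic) → no; 2× Br (acyclic) → no.
Summing the matching environments: 1 + 4 = 5 matching atoms.

5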